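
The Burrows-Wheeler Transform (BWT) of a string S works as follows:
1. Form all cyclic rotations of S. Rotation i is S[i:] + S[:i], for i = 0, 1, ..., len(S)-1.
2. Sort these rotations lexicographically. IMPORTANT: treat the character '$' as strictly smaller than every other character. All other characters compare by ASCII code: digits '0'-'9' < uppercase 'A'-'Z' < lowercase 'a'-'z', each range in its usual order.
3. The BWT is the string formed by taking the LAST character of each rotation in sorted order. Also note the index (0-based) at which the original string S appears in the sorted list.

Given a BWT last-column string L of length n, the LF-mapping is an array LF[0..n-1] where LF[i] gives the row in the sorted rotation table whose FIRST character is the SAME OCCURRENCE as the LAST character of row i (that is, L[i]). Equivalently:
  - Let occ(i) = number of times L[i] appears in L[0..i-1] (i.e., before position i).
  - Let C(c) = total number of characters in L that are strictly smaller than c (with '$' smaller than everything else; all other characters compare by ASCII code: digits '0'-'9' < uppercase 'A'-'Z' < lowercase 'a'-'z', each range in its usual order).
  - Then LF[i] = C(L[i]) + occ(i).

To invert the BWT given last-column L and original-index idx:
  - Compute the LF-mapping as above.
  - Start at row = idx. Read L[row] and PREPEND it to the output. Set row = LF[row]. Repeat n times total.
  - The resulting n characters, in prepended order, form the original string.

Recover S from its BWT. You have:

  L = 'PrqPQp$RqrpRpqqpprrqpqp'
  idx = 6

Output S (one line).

LF mapping: 1 19 13 2 3 6 0 4 14 20 7 5 8 15 16 9 10 21 22 17 11 18 12
Walk LF starting at row 6, prepending L[row]:
  step 1: row=6, L[6]='$', prepend. Next row=LF[6]=0
  step 2: row=0, L[0]='P', prepend. Next row=LF[0]=1
  step 3: row=1, L[1]='r', prepend. Next row=LF[1]=19
  step 4: row=19, L[19]='q', prepend. Next row=LF[19]=17
  step 5: row=17, L[17]='r', prepend. Next row=LF[17]=21
  step 6: row=21, L[21]='q', prepend. Next row=LF[21]=18
  step 7: row=18, L[18]='r', prepend. Next row=LF[18]=22
  step 8: row=22, L[22]='p', prepend. Next row=LF[22]=12
  step 9: row=12, L[12]='p', prepend. Next row=LF[12]=8
  step 10: row=8, L[8]='q', prepend. Next row=LF[8]=14
  step 11: row=14, L[14]='q', prepend. Next row=LF[14]=16
  step 12: row=16, L[16]='p', prepend. Next row=LF[16]=10
  step 13: row=10, L[10]='p', prepend. Next row=LF[10]=7
  step 14: row=7, L[7]='R', prepend. Next row=LF[7]=4
  step 15: row=4, L[4]='Q', prepend. Next row=LF[4]=3
  step 16: row=3, L[3]='P', prepend. Next row=LF[3]=2
  step 17: row=2, L[2]='q', prepend. Next row=LF[2]=13
  step 18: row=13, L[13]='q', prepend. Next row=LF[13]=15
  step 19: row=15, L[15]='p', prepend. Next row=LF[15]=9
  step 20: row=9, L[9]='r', prepend. Next row=LF[9]=20
  step 21: row=20, L[20]='p', prepend. Next row=LF[20]=11
  step 22: row=11, L[11]='R', prepend. Next row=LF[11]=5
  step 23: row=5, L[5]='p', prepend. Next row=LF[5]=6
Reversed output: pRprpqqPQRppqqpprqrqrP$

Answer: pRprpqqPQRppqqpprqrqrP$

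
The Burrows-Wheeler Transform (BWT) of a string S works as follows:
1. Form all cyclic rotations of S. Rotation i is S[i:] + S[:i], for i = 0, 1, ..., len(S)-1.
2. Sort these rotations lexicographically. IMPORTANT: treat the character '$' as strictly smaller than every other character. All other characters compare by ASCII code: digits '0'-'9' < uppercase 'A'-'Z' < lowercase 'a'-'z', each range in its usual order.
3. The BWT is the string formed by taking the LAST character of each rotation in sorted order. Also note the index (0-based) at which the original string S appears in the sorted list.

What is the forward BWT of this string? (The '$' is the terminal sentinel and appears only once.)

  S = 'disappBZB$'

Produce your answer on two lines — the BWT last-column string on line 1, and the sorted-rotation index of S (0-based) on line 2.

All 10 rotations (rotation i = S[i:]+S[:i]):
  rot[0] = disappBZB$
  rot[1] = isappBZB$d
  rot[2] = sappBZB$di
  rot[3] = appBZB$dis
  rot[4] = ppBZB$disa
  rot[5] = pBZB$disap
  rot[6] = BZB$disapp
  rot[7] = ZB$disappB
  rot[8] = B$disappBZ
  rot[9] = $disappBZB
Sorted (with $ < everything):
  sorted[0] = $disappBZB  (last char: 'B')
  sorted[1] = B$disappBZ  (last char: 'Z')
  sorted[2] = BZB$disapp  (last char: 'p')
  sorted[3] = ZB$disappB  (last char: 'B')
  sorted[4] = appBZB$dis  (last char: 's')
  sorted[5] = disappBZB$  (last char: '$')
  sorted[6] = isappBZB$d  (last char: 'd')
  sorted[7] = pBZB$disap  (last char: 'p')
  sorted[8] = ppBZB$disa  (last char: 'a')
  sorted[9] = sappBZB$di  (last char: 'i')
Last column: BZpBs$dpai
Original string S is at sorted index 5

Answer: BZpBs$dpai
5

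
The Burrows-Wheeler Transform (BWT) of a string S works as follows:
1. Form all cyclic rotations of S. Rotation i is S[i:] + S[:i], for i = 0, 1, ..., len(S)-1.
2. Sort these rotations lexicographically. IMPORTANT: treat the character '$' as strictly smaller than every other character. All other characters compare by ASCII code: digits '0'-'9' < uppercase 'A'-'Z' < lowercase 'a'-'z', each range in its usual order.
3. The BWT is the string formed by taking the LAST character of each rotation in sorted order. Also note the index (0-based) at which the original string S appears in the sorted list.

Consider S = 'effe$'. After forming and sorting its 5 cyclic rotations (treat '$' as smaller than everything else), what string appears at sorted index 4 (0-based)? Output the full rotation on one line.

All 5 rotations (rotation i = S[i:]+S[:i]):
  rot[0] = effe$
  rot[1] = ffe$e
  rot[2] = fe$ef
  rot[3] = e$eff
  rot[4] = $effe
Sorted (with $ < everything):
  sorted[0] = $effe
  sorted[1] = e$eff
  sorted[2] = effe$
  sorted[3] = fe$ef
  sorted[4] = ffe$e
sorted[4] = ffe$e

Answer: ffe$e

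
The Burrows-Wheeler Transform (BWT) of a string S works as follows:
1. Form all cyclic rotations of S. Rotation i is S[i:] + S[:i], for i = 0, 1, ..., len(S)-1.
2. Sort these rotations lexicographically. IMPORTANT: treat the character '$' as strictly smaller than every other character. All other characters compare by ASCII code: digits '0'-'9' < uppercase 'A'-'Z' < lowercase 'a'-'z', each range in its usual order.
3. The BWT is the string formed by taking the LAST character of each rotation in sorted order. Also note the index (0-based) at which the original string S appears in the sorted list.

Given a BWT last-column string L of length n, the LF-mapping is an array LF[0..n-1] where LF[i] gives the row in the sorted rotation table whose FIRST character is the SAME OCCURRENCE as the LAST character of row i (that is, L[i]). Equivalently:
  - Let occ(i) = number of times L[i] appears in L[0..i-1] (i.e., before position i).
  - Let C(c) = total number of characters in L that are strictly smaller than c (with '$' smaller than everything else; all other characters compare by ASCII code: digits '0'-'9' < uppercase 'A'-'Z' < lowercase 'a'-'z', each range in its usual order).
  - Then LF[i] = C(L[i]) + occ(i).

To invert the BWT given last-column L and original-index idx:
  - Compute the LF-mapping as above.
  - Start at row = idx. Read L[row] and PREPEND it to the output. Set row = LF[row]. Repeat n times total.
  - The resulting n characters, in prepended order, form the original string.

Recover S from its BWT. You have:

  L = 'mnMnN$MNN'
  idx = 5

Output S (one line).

Answer: NnNNnMMm$

Derivation:
LF mapping: 6 7 1 8 3 0 2 4 5
Walk LF starting at row 5, prepending L[row]:
  step 1: row=5, L[5]='$', prepend. Next row=LF[5]=0
  step 2: row=0, L[0]='m', prepend. Next row=LF[0]=6
  step 3: row=6, L[6]='M', prepend. Next row=LF[6]=2
  step 4: row=2, L[2]='M', prepend. Next row=LF[2]=1
  step 5: row=1, L[1]='n', prepend. Next row=LF[1]=7
  step 6: row=7, L[7]='N', prepend. Next row=LF[7]=4
  step 7: row=4, L[4]='N', prepend. Next row=LF[4]=3
  step 8: row=3, L[3]='n', prepend. Next row=LF[3]=8
  step 9: row=8, L[8]='N', prepend. Next row=LF[8]=5
Reversed output: NnNNnMMm$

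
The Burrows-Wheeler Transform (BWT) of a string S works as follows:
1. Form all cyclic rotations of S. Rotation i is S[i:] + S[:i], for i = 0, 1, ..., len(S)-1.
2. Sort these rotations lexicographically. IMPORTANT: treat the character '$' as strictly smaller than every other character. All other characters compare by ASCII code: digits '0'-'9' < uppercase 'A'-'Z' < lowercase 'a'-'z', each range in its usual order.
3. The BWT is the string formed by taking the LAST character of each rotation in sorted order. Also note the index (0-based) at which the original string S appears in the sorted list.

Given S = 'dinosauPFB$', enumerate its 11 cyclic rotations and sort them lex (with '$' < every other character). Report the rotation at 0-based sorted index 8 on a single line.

Answer: osauPFB$din

Derivation:
All 11 rotations (rotation i = S[i:]+S[:i]):
  rot[0] = dinosauPFB$
  rot[1] = inosauPFB$d
  rot[2] = nosauPFB$di
  rot[3] = osauPFB$din
  rot[4] = sauPFB$dino
  rot[5] = auPFB$dinos
  rot[6] = uPFB$dinosa
  rot[7] = PFB$dinosau
  rot[8] = FB$dinosauP
  rot[9] = B$dinosauPF
  rot[10] = $dinosauPFB
Sorted (with $ < everything):
  sorted[0] = $dinosauPFB
  sorted[1] = B$dinosauPF
  sorted[2] = FB$dinosauP
  sorted[3] = PFB$dinosau
  sorted[4] = auPFB$dinos
  sorted[5] = dinosauPFB$
  sorted[6] = inosauPFB$d
  sorted[7] = nosauPFB$di
  sorted[8] = osauPFB$din
  sorted[9] = sauPFB$dino
  sorted[10] = uPFB$dinosa
sorted[8] = osauPFB$din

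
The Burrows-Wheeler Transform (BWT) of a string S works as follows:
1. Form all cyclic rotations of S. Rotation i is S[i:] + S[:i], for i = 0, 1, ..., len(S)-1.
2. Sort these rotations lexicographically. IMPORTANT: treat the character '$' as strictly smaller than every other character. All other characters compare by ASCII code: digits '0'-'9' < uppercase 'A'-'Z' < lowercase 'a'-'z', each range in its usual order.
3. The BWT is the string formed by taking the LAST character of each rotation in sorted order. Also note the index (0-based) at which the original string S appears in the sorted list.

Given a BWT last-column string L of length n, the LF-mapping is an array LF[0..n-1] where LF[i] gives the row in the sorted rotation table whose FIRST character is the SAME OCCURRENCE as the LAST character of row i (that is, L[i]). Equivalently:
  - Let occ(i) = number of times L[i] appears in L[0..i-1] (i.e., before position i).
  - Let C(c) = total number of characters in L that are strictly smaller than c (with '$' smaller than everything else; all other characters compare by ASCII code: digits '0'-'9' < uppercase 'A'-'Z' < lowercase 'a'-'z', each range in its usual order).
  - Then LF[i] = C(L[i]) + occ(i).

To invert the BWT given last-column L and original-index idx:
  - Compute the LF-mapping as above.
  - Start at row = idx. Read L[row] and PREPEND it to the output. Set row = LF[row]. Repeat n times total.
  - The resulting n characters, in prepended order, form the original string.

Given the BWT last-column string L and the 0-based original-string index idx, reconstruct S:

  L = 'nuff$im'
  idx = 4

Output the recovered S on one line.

LF mapping: 5 6 1 2 0 3 4
Walk LF starting at row 4, prepending L[row]:
  step 1: row=4, L[4]='$', prepend. Next row=LF[4]=0
  step 2: row=0, L[0]='n', prepend. Next row=LF[0]=5
  step 3: row=5, L[5]='i', prepend. Next row=LF[5]=3
  step 4: row=3, L[3]='f', prepend. Next row=LF[3]=2
  step 5: row=2, L[2]='f', prepend. Next row=LF[2]=1
  step 6: row=1, L[1]='u', prepend. Next row=LF[1]=6
  step 7: row=6, L[6]='m', prepend. Next row=LF[6]=4
Reversed output: muffin$

Answer: muffin$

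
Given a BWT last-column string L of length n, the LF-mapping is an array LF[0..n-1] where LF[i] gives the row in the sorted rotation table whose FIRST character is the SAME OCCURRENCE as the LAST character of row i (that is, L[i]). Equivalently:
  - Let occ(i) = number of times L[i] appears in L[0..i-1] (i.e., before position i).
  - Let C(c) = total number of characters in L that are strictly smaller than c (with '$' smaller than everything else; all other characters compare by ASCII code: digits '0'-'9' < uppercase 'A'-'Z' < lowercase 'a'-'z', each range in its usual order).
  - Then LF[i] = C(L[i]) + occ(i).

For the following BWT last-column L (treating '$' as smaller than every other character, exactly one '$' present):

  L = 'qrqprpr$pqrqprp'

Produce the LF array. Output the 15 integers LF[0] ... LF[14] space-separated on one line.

Char counts: '$':1, 'p':5, 'q':4, 'r':5
C (first-col start): C('$')=0, C('p')=1, C('q')=6, C('r')=10
L[0]='q': occ=0, LF[0]=C('q')+0=6+0=6
L[1]='r': occ=0, LF[1]=C('r')+0=10+0=10
L[2]='q': occ=1, LF[2]=C('q')+1=6+1=7
L[3]='p': occ=0, LF[3]=C('p')+0=1+0=1
L[4]='r': occ=1, LF[4]=C('r')+1=10+1=11
L[5]='p': occ=1, LF[5]=C('p')+1=1+1=2
L[6]='r': occ=2, LF[6]=C('r')+2=10+2=12
L[7]='$': occ=0, LF[7]=C('$')+0=0+0=0
L[8]='p': occ=2, LF[8]=C('p')+2=1+2=3
L[9]='q': occ=2, LF[9]=C('q')+2=6+2=8
L[10]='r': occ=3, LF[10]=C('r')+3=10+3=13
L[11]='q': occ=3, LF[11]=C('q')+3=6+3=9
L[12]='p': occ=3, LF[12]=C('p')+3=1+3=4
L[13]='r': occ=4, LF[13]=C('r')+4=10+4=14
L[14]='p': occ=4, LF[14]=C('p')+4=1+4=5

Answer: 6 10 7 1 11 2 12 0 3 8 13 9 4 14 5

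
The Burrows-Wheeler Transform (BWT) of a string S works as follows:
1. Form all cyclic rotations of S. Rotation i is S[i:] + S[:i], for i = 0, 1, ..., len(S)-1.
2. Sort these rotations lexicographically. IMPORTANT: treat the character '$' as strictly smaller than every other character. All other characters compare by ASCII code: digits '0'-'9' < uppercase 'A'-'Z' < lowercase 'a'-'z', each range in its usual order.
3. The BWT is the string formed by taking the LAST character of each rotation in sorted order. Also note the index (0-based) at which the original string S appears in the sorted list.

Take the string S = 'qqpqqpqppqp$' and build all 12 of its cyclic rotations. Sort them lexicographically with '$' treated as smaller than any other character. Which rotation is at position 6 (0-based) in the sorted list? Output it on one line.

Answer: qp$qqpqqpqpp

Derivation:
All 12 rotations (rotation i = S[i:]+S[:i]):
  rot[0] = qqpqqpqppqp$
  rot[1] = qpqqpqppqp$q
  rot[2] = pqqpqppqp$qq
  rot[3] = qqpqppqp$qqp
  rot[4] = qpqppqp$qqpq
  rot[5] = pqppqp$qqpqq
  rot[6] = qppqp$qqpqqp
  rot[7] = ppqp$qqpqqpq
  rot[8] = pqp$qqpqqpqp
  rot[9] = qp$qqpqqpqpp
  rot[10] = p$qqpqqpqppq
  rot[11] = $qqpqqpqppqp
Sorted (with $ < everything):
  sorted[0] = $qqpqqpqppqp
  sorted[1] = p$qqpqqpqppq
  sorted[2] = ppqp$qqpqqpq
  sorted[3] = pqp$qqpqqpqp
  sorted[4] = pqppqp$qqpqq
  sorted[5] = pqqpqppqp$qq
  sorted[6] = qp$qqpqqpqpp
  sorted[7] = qppqp$qqpqqp
  sorted[8] = qpqppqp$qqpq
  sorted[9] = qpqqpqppqp$q
  sorted[10] = qqpqppqp$qqp
  sorted[11] = qqpqqpqppqp$
sorted[6] = qp$qqpqqpqpp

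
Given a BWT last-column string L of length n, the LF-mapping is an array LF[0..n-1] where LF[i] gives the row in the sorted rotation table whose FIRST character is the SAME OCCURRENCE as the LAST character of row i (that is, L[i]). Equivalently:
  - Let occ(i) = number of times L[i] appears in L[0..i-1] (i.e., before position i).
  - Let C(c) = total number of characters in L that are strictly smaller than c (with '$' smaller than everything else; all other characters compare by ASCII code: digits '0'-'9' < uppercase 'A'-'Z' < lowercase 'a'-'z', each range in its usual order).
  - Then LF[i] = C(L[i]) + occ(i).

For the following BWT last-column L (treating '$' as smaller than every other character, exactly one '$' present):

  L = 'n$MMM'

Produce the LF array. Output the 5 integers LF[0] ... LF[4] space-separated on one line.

Answer: 4 0 1 2 3

Derivation:
Char counts: '$':1, 'M':3, 'n':1
C (first-col start): C('$')=0, C('M')=1, C('n')=4
L[0]='n': occ=0, LF[0]=C('n')+0=4+0=4
L[1]='$': occ=0, LF[1]=C('$')+0=0+0=0
L[2]='M': occ=0, LF[2]=C('M')+0=1+0=1
L[3]='M': occ=1, LF[3]=C('M')+1=1+1=2
L[4]='M': occ=2, LF[4]=C('M')+2=1+2=3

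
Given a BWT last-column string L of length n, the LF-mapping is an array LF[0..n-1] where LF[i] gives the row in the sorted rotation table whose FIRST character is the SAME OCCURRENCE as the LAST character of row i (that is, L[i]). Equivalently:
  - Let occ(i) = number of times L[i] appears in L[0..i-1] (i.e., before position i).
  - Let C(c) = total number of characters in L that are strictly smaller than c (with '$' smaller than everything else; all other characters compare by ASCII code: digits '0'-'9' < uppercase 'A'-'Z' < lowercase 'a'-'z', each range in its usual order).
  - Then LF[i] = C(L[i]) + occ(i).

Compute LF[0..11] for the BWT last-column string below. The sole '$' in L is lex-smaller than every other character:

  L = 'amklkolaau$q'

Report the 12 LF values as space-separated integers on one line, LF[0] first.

Char counts: '$':1, 'a':3, 'k':2, 'l':2, 'm':1, 'o':1, 'q':1, 'u':1
C (first-col start): C('$')=0, C('a')=1, C('k')=4, C('l')=6, C('m')=8, C('o')=9, C('q')=10, C('u')=11
L[0]='a': occ=0, LF[0]=C('a')+0=1+0=1
L[1]='m': occ=0, LF[1]=C('m')+0=8+0=8
L[2]='k': occ=0, LF[2]=C('k')+0=4+0=4
L[3]='l': occ=0, LF[3]=C('l')+0=6+0=6
L[4]='k': occ=1, LF[4]=C('k')+1=4+1=5
L[5]='o': occ=0, LF[5]=C('o')+0=9+0=9
L[6]='l': occ=1, LF[6]=C('l')+1=6+1=7
L[7]='a': occ=1, LF[7]=C('a')+1=1+1=2
L[8]='a': occ=2, LF[8]=C('a')+2=1+2=3
L[9]='u': occ=0, LF[9]=C('u')+0=11+0=11
L[10]='$': occ=0, LF[10]=C('$')+0=0+0=0
L[11]='q': occ=0, LF[11]=C('q')+0=10+0=10

Answer: 1 8 4 6 5 9 7 2 3 11 0 10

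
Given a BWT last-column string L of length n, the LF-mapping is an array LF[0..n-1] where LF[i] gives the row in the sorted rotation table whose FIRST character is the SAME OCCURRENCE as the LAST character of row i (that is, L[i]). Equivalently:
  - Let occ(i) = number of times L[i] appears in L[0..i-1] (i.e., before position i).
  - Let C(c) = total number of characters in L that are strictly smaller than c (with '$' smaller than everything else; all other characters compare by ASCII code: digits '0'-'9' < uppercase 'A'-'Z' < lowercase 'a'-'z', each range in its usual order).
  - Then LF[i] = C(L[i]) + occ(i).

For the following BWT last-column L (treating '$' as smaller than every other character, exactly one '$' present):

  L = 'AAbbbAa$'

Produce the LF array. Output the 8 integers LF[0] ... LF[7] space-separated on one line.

Answer: 1 2 5 6 7 3 4 0

Derivation:
Char counts: '$':1, 'A':3, 'a':1, 'b':3
C (first-col start): C('$')=0, C('A')=1, C('a')=4, C('b')=5
L[0]='A': occ=0, LF[0]=C('A')+0=1+0=1
L[1]='A': occ=1, LF[1]=C('A')+1=1+1=2
L[2]='b': occ=0, LF[2]=C('b')+0=5+0=5
L[3]='b': occ=1, LF[3]=C('b')+1=5+1=6
L[4]='b': occ=2, LF[4]=C('b')+2=5+2=7
L[5]='A': occ=2, LF[5]=C('A')+2=1+2=3
L[6]='a': occ=0, LF[6]=C('a')+0=4+0=4
L[7]='$': occ=0, LF[7]=C('$')+0=0+0=0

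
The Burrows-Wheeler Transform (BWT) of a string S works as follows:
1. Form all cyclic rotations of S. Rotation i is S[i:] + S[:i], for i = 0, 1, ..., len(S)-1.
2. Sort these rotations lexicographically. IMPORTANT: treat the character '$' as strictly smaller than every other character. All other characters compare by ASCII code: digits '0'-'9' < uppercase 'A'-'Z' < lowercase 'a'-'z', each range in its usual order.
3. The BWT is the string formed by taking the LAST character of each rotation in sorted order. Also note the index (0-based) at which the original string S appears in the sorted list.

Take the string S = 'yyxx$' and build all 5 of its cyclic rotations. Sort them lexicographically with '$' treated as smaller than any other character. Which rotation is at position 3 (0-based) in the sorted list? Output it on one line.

Answer: yxx$y

Derivation:
All 5 rotations (rotation i = S[i:]+S[:i]):
  rot[0] = yyxx$
  rot[1] = yxx$y
  rot[2] = xx$yy
  rot[3] = x$yyx
  rot[4] = $yyxx
Sorted (with $ < everything):
  sorted[0] = $yyxx
  sorted[1] = x$yyx
  sorted[2] = xx$yy
  sorted[3] = yxx$y
  sorted[4] = yyxx$
sorted[3] = yxx$y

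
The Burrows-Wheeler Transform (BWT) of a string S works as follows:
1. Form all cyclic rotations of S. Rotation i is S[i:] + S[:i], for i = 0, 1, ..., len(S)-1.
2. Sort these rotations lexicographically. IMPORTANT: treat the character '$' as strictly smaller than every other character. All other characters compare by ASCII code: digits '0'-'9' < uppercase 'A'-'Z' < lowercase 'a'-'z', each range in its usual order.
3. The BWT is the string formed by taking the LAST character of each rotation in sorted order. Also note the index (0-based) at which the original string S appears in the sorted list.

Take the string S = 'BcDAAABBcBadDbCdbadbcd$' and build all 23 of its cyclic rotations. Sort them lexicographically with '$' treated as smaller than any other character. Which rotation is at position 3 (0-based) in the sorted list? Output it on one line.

Answer: ABBcBadDbCdbadbcd$BcDAA

Derivation:
All 23 rotations (rotation i = S[i:]+S[:i]):
  rot[0] = BcDAAABBcBadDbCdbadbcd$
  rot[1] = cDAAABBcBadDbCdbadbcd$B
  rot[2] = DAAABBcBadDbCdbadbcd$Bc
  rot[3] = AAABBcBadDbCdbadbcd$BcD
  rot[4] = AABBcBadDbCdbadbcd$BcDA
  rot[5] = ABBcBadDbCdbadbcd$BcDAA
  rot[6] = BBcBadDbCdbadbcd$BcDAAA
  rot[7] = BcBadDbCdbadbcd$BcDAAAB
  rot[8] = cBadDbCdbadbcd$BcDAAABB
  rot[9] = BadDbCdbadbcd$BcDAAABBc
  rot[10] = adDbCdbadbcd$BcDAAABBcB
  rot[11] = dDbCdbadbcd$BcDAAABBcBa
  rot[12] = DbCdbadbcd$BcDAAABBcBad
  rot[13] = bCdbadbcd$BcDAAABBcBadD
  rot[14] = Cdbadbcd$BcDAAABBcBadDb
  rot[15] = dbadbcd$BcDAAABBcBadDbC
  rot[16] = badbcd$BcDAAABBcBadDbCd
  rot[17] = adbcd$BcDAAABBcBadDbCdb
  rot[18] = dbcd$BcDAAABBcBadDbCdba
  rot[19] = bcd$BcDAAABBcBadDbCdbad
  rot[20] = cd$BcDAAABBcBadDbCdbadb
  rot[21] = d$BcDAAABBcBadDbCdbadbc
  rot[22] = $BcDAAABBcBadDbCdbadbcd
Sorted (with $ < everything):
  sorted[0] = $BcDAAABBcBadDbCdbadbcd
  sorted[1] = AAABBcBadDbCdbadbcd$BcD
  sorted[2] = AABBcBadDbCdbadbcd$BcDA
  sorted[3] = ABBcBadDbCdbadbcd$BcDAA
  sorted[4] = BBcBadDbCdbadbcd$BcDAAA
  sorted[5] = BadDbCdbadbcd$BcDAAABBc
  sorted[6] = BcBadDbCdbadbcd$BcDAAAB
  sorted[7] = BcDAAABBcBadDbCdbadbcd$
  sorted[8] = Cdbadbcd$BcDAAABBcBadDb
  sorted[9] = DAAABBcBadDbCdbadbcd$Bc
  sorted[10] = DbCdbadbcd$BcDAAABBcBad
  sorted[11] = adDbCdbadbcd$BcDAAABBcB
  sorted[12] = adbcd$BcDAAABBcBadDbCdb
  sorted[13] = bCdbadbcd$BcDAAABBcBadD
  sorted[14] = badbcd$BcDAAABBcBadDbCd
  sorted[15] = bcd$BcDAAABBcBadDbCdbad
  sorted[16] = cBadDbCdbadbcd$BcDAAABB
  sorted[17] = cDAAABBcBadDbCdbadbcd$B
  sorted[18] = cd$BcDAAABBcBadDbCdbadb
  sorted[19] = d$BcDAAABBcBadDbCdbadbc
  sorted[20] = dDbCdbadbcd$BcDAAABBcBa
  sorted[21] = dbadbcd$BcDAAABBcBadDbC
  sorted[22] = dbcd$BcDAAABBcBadDbCdba
sorted[3] = ABBcBadDbCdbadbcd$BcDAA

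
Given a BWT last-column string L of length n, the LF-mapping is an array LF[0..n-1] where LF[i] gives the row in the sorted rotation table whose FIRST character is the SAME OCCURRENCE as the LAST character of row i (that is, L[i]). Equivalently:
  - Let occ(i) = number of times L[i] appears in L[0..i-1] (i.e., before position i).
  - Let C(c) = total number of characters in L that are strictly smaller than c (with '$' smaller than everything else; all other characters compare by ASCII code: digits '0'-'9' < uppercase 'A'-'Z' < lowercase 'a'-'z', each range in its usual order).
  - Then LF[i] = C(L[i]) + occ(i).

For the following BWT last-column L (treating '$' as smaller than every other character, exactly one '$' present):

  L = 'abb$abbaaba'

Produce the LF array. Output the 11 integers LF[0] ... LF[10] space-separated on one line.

Char counts: '$':1, 'a':5, 'b':5
C (first-col start): C('$')=0, C('a')=1, C('b')=6
L[0]='a': occ=0, LF[0]=C('a')+0=1+0=1
L[1]='b': occ=0, LF[1]=C('b')+0=6+0=6
L[2]='b': occ=1, LF[2]=C('b')+1=6+1=7
L[3]='$': occ=0, LF[3]=C('$')+0=0+0=0
L[4]='a': occ=1, LF[4]=C('a')+1=1+1=2
L[5]='b': occ=2, LF[5]=C('b')+2=6+2=8
L[6]='b': occ=3, LF[6]=C('b')+3=6+3=9
L[7]='a': occ=2, LF[7]=C('a')+2=1+2=3
L[8]='a': occ=3, LF[8]=C('a')+3=1+3=4
L[9]='b': occ=4, LF[9]=C('b')+4=6+4=10
L[10]='a': occ=4, LF[10]=C('a')+4=1+4=5

Answer: 1 6 7 0 2 8 9 3 4 10 5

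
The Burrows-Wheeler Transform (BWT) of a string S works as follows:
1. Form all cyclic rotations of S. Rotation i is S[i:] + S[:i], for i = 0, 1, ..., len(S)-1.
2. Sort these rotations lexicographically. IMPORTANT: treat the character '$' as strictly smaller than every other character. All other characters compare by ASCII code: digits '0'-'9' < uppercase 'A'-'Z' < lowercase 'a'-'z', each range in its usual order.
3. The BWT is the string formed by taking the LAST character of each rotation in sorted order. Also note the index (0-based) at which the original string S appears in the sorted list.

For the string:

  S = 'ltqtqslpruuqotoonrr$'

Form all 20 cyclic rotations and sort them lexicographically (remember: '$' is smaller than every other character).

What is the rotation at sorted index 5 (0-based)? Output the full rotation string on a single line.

All 20 rotations (rotation i = S[i:]+S[:i]):
  rot[0] = ltqtqslpruuqotoonrr$
  rot[1] = tqtqslpruuqotoonrr$l
  rot[2] = qtqslpruuqotoonrr$lt
  rot[3] = tqslpruuqotoonrr$ltq
  rot[4] = qslpruuqotoonrr$ltqt
  rot[5] = slpruuqotoonrr$ltqtq
  rot[6] = lpruuqotoonrr$ltqtqs
  rot[7] = pruuqotoonrr$ltqtqsl
  rot[8] = ruuqotoonrr$ltqtqslp
  rot[9] = uuqotoonrr$ltqtqslpr
  rot[10] = uqotoonrr$ltqtqslpru
  rot[11] = qotoonrr$ltqtqslpruu
  rot[12] = otoonrr$ltqtqslpruuq
  rot[13] = toonrr$ltqtqslpruuqo
  rot[14] = oonrr$ltqtqslpruuqot
  rot[15] = onrr$ltqtqslpruuqoto
  rot[16] = nrr$ltqtqslpruuqotoo
  rot[17] = rr$ltqtqslpruuqotoon
  rot[18] = r$ltqtqslpruuqotoonr
  rot[19] = $ltqtqslpruuqotoonrr
Sorted (with $ < everything):
  sorted[0] = $ltqtqslpruuqotoonrr
  sorted[1] = lpruuqotoonrr$ltqtqs
  sorted[2] = ltqtqslpruuqotoonrr$
  sorted[3] = nrr$ltqtqslpruuqotoo
  sorted[4] = onrr$ltqtqslpruuqoto
  sorted[5] = oonrr$ltqtqslpruuqot
  sorted[6] = otoonrr$ltqtqslpruuq
  sorted[7] = pruuqotoonrr$ltqtqsl
  sorted[8] = qotoonrr$ltqtqslpruu
  sorted[9] = qslpruuqotoonrr$ltqt
  sorted[10] = qtqslpruuqotoonrr$lt
  sorted[11] = r$ltqtqslpruuqotoonr
  sorted[12] = rr$ltqtqslpruuqotoon
  sorted[13] = ruuqotoonrr$ltqtqslp
  sorted[14] = slpruuqotoonrr$ltqtq
  sorted[15] = toonrr$ltqtqslpruuqo
  sorted[16] = tqslpruuqotoonrr$ltq
  sorted[17] = tqtqslpruuqotoonrr$l
  sorted[18] = uqotoonrr$ltqtqslpru
  sorted[19] = uuqotoonrr$ltqtqslpr
sorted[5] = oonrr$ltqtqslpruuqot

Answer: oonrr$ltqtqslpruuqot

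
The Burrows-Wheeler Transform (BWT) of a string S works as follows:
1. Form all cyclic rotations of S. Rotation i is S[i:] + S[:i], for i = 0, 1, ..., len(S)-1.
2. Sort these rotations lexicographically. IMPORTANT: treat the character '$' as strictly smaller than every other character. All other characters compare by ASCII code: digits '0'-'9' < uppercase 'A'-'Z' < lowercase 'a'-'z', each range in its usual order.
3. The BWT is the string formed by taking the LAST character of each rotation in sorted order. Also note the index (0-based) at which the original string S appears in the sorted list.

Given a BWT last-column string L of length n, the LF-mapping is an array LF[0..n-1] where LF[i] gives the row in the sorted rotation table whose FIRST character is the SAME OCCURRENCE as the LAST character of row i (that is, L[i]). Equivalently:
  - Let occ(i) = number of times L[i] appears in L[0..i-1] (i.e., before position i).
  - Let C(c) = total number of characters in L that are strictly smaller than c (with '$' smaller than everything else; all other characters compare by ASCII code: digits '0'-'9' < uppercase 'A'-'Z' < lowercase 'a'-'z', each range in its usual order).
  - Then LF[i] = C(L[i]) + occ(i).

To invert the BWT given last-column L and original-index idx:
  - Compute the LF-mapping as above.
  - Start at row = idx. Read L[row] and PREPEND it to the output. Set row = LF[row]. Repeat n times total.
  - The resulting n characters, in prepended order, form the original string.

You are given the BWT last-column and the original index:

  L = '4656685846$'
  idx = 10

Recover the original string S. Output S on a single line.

LF mapping: 1 5 3 6 7 9 4 10 2 8 0
Walk LF starting at row 10, prepending L[row]:
  step 1: row=10, L[10]='$', prepend. Next row=LF[10]=0
  step 2: row=0, L[0]='4', prepend. Next row=LF[0]=1
  step 3: row=1, L[1]='6', prepend. Next row=LF[1]=5
  step 4: row=5, L[5]='8', prepend. Next row=LF[5]=9
  step 5: row=9, L[9]='6', prepend. Next row=LF[9]=8
  step 6: row=8, L[8]='4', prepend. Next row=LF[8]=2
  step 7: row=2, L[2]='5', prepend. Next row=LF[2]=3
  step 8: row=3, L[3]='6', prepend. Next row=LF[3]=6
  step 9: row=6, L[6]='5', prepend. Next row=LF[6]=4
  step 10: row=4, L[4]='6', prepend. Next row=LF[4]=7
  step 11: row=7, L[7]='8', prepend. Next row=LF[7]=10
Reversed output: 8656546864$

Answer: 8656546864$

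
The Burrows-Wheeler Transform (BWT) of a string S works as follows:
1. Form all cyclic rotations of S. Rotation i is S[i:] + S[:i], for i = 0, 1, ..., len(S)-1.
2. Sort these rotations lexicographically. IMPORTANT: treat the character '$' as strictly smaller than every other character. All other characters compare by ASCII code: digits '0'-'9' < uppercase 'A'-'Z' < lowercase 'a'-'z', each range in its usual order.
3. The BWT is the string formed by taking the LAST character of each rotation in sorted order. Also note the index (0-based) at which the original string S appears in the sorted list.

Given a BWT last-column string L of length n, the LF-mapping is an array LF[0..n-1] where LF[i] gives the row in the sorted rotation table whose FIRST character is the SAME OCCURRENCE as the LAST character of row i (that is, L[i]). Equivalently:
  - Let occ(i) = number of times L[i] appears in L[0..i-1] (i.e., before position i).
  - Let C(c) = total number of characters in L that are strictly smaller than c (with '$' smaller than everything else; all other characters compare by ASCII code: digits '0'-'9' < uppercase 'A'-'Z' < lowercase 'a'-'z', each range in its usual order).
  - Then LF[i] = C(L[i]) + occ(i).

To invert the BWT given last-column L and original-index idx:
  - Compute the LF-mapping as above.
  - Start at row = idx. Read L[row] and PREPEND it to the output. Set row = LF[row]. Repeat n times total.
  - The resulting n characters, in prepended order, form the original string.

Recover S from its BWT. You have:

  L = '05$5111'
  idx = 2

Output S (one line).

LF mapping: 1 5 0 6 2 3 4
Walk LF starting at row 2, prepending L[row]:
  step 1: row=2, L[2]='$', prepend. Next row=LF[2]=0
  step 2: row=0, L[0]='0', prepend. Next row=LF[0]=1
  step 3: row=1, L[1]='5', prepend. Next row=LF[1]=5
  step 4: row=5, L[5]='1', prepend. Next row=LF[5]=3
  step 5: row=3, L[3]='5', prepend. Next row=LF[3]=6
  step 6: row=6, L[6]='1', prepend. Next row=LF[6]=4
  step 7: row=4, L[4]='1', prepend. Next row=LF[4]=2
Reversed output: 115150$

Answer: 115150$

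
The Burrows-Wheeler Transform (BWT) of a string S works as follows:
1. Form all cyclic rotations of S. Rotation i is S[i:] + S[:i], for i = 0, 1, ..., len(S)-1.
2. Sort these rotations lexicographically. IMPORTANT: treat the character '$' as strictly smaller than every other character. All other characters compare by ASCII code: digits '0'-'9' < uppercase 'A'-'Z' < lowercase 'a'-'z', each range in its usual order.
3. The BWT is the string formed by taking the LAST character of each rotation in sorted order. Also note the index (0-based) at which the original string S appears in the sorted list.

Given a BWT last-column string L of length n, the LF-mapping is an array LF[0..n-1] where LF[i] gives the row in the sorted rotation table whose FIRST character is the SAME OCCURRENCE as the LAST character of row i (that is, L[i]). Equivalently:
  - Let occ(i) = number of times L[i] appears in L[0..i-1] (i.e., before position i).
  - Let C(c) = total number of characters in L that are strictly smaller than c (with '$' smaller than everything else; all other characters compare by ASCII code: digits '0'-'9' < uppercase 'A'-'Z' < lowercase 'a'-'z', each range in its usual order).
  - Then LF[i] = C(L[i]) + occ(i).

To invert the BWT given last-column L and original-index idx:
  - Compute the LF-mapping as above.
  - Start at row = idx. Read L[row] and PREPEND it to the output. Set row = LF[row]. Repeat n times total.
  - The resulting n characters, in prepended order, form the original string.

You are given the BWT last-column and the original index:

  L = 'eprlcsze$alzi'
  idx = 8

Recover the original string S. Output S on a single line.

Answer: parcelsizzle$

Derivation:
LF mapping: 3 8 9 6 2 10 11 4 0 1 7 12 5
Walk LF starting at row 8, prepending L[row]:
  step 1: row=8, L[8]='$', prepend. Next row=LF[8]=0
  step 2: row=0, L[0]='e', prepend. Next row=LF[0]=3
  step 3: row=3, L[3]='l', prepend. Next row=LF[3]=6
  step 4: row=6, L[6]='z', prepend. Next row=LF[6]=11
  step 5: row=11, L[11]='z', prepend. Next row=LF[11]=12
  step 6: row=12, L[12]='i', prepend. Next row=LF[12]=5
  step 7: row=5, L[5]='s', prepend. Next row=LF[5]=10
  step 8: row=10, L[10]='l', prepend. Next row=LF[10]=7
  step 9: row=7, L[7]='e', prepend. Next row=LF[7]=4
  step 10: row=4, L[4]='c', prepend. Next row=LF[4]=2
  step 11: row=2, L[2]='r', prepend. Next row=LF[2]=9
  step 12: row=9, L[9]='a', prepend. Next row=LF[9]=1
  step 13: row=1, L[1]='p', prepend. Next row=LF[1]=8
Reversed output: parcelsizzle$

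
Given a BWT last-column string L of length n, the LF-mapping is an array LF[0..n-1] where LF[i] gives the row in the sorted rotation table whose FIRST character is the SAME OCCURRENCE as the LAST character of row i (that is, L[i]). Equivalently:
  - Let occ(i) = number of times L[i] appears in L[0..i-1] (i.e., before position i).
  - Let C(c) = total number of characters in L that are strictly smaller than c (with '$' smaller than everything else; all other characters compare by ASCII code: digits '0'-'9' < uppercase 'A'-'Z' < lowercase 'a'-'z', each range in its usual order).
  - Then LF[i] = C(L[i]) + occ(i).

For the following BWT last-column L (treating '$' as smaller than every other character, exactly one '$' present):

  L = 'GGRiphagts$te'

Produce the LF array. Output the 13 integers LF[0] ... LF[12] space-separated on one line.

Char counts: '$':1, 'G':2, 'R':1, 'a':1, 'e':1, 'g':1, 'h':1, 'i':1, 'p':1, 's':1, 't':2
C (first-col start): C('$')=0, C('G')=1, C('R')=3, C('a')=4, C('e')=5, C('g')=6, C('h')=7, C('i')=8, C('p')=9, C('s')=10, C('t')=11
L[0]='G': occ=0, LF[0]=C('G')+0=1+0=1
L[1]='G': occ=1, LF[1]=C('G')+1=1+1=2
L[2]='R': occ=0, LF[2]=C('R')+0=3+0=3
L[3]='i': occ=0, LF[3]=C('i')+0=8+0=8
L[4]='p': occ=0, LF[4]=C('p')+0=9+0=9
L[5]='h': occ=0, LF[5]=C('h')+0=7+0=7
L[6]='a': occ=0, LF[6]=C('a')+0=4+0=4
L[7]='g': occ=0, LF[7]=C('g')+0=6+0=6
L[8]='t': occ=0, LF[8]=C('t')+0=11+0=11
L[9]='s': occ=0, LF[9]=C('s')+0=10+0=10
L[10]='$': occ=0, LF[10]=C('$')+0=0+0=0
L[11]='t': occ=1, LF[11]=C('t')+1=11+1=12
L[12]='e': occ=0, LF[12]=C('e')+0=5+0=5

Answer: 1 2 3 8 9 7 4 6 11 10 0 12 5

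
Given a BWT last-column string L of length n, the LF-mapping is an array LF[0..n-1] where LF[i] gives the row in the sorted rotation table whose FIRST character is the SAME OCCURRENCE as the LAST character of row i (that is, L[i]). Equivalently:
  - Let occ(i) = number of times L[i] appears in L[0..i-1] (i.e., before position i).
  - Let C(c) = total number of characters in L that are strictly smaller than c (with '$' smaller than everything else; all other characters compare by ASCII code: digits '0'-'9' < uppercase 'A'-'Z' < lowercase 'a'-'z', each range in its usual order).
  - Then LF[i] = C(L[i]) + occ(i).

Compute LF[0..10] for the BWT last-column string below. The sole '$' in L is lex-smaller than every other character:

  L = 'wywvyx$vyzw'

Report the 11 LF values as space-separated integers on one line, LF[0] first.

Char counts: '$':1, 'v':2, 'w':3, 'x':1, 'y':3, 'z':1
C (first-col start): C('$')=0, C('v')=1, C('w')=3, C('x')=6, C('y')=7, C('z')=10
L[0]='w': occ=0, LF[0]=C('w')+0=3+0=3
L[1]='y': occ=0, LF[1]=C('y')+0=7+0=7
L[2]='w': occ=1, LF[2]=C('w')+1=3+1=4
L[3]='v': occ=0, LF[3]=C('v')+0=1+0=1
L[4]='y': occ=1, LF[4]=C('y')+1=7+1=8
L[5]='x': occ=0, LF[5]=C('x')+0=6+0=6
L[6]='$': occ=0, LF[6]=C('$')+0=0+0=0
L[7]='v': occ=1, LF[7]=C('v')+1=1+1=2
L[8]='y': occ=2, LF[8]=C('y')+2=7+2=9
L[9]='z': occ=0, LF[9]=C('z')+0=10+0=10
L[10]='w': occ=2, LF[10]=C('w')+2=3+2=5

Answer: 3 7 4 1 8 6 0 2 9 10 5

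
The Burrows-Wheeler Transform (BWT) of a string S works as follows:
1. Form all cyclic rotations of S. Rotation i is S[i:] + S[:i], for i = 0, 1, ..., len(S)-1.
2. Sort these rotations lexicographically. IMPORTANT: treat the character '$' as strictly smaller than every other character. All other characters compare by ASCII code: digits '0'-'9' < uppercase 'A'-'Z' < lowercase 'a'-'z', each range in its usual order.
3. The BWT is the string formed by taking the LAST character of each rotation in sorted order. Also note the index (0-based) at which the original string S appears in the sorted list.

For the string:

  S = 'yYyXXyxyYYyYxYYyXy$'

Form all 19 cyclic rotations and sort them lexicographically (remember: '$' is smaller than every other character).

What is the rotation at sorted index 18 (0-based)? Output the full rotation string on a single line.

Answer: yxyYYyYxYYyXy$yYyXX

Derivation:
All 19 rotations (rotation i = S[i:]+S[:i]):
  rot[0] = yYyXXyxyYYyYxYYyXy$
  rot[1] = YyXXyxyYYyYxYYyXy$y
  rot[2] = yXXyxyYYyYxYYyXy$yY
  rot[3] = XXyxyYYyYxYYyXy$yYy
  rot[4] = XyxyYYyYxYYyXy$yYyX
  rot[5] = yxyYYyYxYYyXy$yYyXX
  rot[6] = xyYYyYxYYyXy$yYyXXy
  rot[7] = yYYyYxYYyXy$yYyXXyx
  rot[8] = YYyYxYYyXy$yYyXXyxy
  rot[9] = YyYxYYyXy$yYyXXyxyY
  rot[10] = yYxYYyXy$yYyXXyxyYY
  rot[11] = YxYYyXy$yYyXXyxyYYy
  rot[12] = xYYyXy$yYyXXyxyYYyY
  rot[13] = YYyXy$yYyXXyxyYYyYx
  rot[14] = YyXy$yYyXXyxyYYyYxY
  rot[15] = yXy$yYyXXyxyYYyYxYY
  rot[16] = Xy$yYyXXyxyYYyYxYYy
  rot[17] = y$yYyXXyxyYYyYxYYyX
  rot[18] = $yYyXXyxyYYyYxYYyXy
Sorted (with $ < everything):
  sorted[0] = $yYyXXyxyYYyYxYYyXy
  sorted[1] = XXyxyYYyYxYYyXy$yYy
  sorted[2] = Xy$yYyXXyxyYYyYxYYy
  sorted[3] = XyxyYYyYxYYyXy$yYyX
  sorted[4] = YYyXy$yYyXXyxyYYyYx
  sorted[5] = YYyYxYYyXy$yYyXXyxy
  sorted[6] = YxYYyXy$yYyXXyxyYYy
  sorted[7] = YyXXyxyYYyYxYYyXy$y
  sorted[8] = YyXy$yYyXXyxyYYyYxY
  sorted[9] = YyYxYYyXy$yYyXXyxyY
  sorted[10] = xYYyXy$yYyXXyxyYYyY
  sorted[11] = xyYYyYxYYyXy$yYyXXy
  sorted[12] = y$yYyXXyxyYYyYxYYyX
  sorted[13] = yXXyxyYYyYxYYyXy$yY
  sorted[14] = yXy$yYyXXyxyYYyYxYY
  sorted[15] = yYYyYxYYyXy$yYyXXyx
  sorted[16] = yYxYYyXy$yYyXXyxyYY
  sorted[17] = yYyXXyxyYYyYxYYyXy$
  sorted[18] = yxyYYyYxYYyXy$yYyXX
sorted[18] = yxyYYyYxYYyXy$yYyXX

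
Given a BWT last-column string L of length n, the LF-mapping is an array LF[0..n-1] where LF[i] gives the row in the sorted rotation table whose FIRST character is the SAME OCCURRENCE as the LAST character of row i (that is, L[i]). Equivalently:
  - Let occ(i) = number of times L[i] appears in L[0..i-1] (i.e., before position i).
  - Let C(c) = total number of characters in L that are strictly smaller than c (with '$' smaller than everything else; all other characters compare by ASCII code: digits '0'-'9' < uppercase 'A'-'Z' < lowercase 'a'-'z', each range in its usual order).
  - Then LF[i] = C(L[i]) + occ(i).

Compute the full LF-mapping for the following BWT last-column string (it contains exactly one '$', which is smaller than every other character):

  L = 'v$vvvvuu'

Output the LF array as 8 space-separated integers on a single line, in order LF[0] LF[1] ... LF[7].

Char counts: '$':1, 'u':2, 'v':5
C (first-col start): C('$')=0, C('u')=1, C('v')=3
L[0]='v': occ=0, LF[0]=C('v')+0=3+0=3
L[1]='$': occ=0, LF[1]=C('$')+0=0+0=0
L[2]='v': occ=1, LF[2]=C('v')+1=3+1=4
L[3]='v': occ=2, LF[3]=C('v')+2=3+2=5
L[4]='v': occ=3, LF[4]=C('v')+3=3+3=6
L[5]='v': occ=4, LF[5]=C('v')+4=3+4=7
L[6]='u': occ=0, LF[6]=C('u')+0=1+0=1
L[7]='u': occ=1, LF[7]=C('u')+1=1+1=2

Answer: 3 0 4 5 6 7 1 2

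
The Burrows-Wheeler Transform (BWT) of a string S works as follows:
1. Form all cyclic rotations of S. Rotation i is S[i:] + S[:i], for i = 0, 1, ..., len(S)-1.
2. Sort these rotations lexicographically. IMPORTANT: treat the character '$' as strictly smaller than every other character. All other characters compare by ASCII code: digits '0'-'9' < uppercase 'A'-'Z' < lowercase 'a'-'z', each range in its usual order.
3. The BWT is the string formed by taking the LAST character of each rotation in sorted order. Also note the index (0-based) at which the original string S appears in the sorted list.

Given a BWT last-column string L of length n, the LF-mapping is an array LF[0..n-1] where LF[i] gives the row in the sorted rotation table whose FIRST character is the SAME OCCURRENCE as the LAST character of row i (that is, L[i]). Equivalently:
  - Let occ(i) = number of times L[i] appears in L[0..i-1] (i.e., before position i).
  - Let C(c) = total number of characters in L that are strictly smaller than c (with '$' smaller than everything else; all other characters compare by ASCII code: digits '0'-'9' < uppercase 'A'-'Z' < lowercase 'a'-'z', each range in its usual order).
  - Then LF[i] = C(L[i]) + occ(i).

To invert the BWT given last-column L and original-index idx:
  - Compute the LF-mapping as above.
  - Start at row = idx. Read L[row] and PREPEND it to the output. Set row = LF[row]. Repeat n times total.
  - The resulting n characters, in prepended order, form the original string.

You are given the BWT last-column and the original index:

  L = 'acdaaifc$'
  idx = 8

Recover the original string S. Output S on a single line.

LF mapping: 1 4 6 2 3 8 7 5 0
Walk LF starting at row 8, prepending L[row]:
  step 1: row=8, L[8]='$', prepend. Next row=LF[8]=0
  step 2: row=0, L[0]='a', prepend. Next row=LF[0]=1
  step 3: row=1, L[1]='c', prepend. Next row=LF[1]=4
  step 4: row=4, L[4]='a', prepend. Next row=LF[4]=3
  step 5: row=3, L[3]='a', prepend. Next row=LF[3]=2
  step 6: row=2, L[2]='d', prepend. Next row=LF[2]=6
  step 7: row=6, L[6]='f', prepend. Next row=LF[6]=7
  step 8: row=7, L[7]='c', prepend. Next row=LF[7]=5
  step 9: row=5, L[5]='i', prepend. Next row=LF[5]=8
Reversed output: icfdaaca$

Answer: icfdaaca$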